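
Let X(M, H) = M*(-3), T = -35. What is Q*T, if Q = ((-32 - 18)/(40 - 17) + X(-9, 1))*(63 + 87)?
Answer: -2997750/23 ≈ -1.3034e+5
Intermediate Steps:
X(M, H) = -3*M
Q = 85650/23 (Q = ((-32 - 18)/(40 - 17) - 3*(-9))*(63 + 87) = (-50/23 + 27)*150 = (571/23)*150 = 85650/23 ≈ 3723.9)
Q*T = (85650/23)*(-35) = -2997750/23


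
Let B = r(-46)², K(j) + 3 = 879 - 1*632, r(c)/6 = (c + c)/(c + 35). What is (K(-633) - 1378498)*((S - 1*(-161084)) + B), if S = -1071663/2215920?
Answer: -10076398948214634933/44687720 ≈ -2.2548e+11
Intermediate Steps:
S = -357221/738640 (S = -1071663*1/2215920 = -357221/738640 ≈ -0.48362)
r(c) = 12*c/(35 + c) (r(c) = 6*((c + c)/(c + 35)) = 6*((2*c)/(35 + c)) = 6*(2*c/(35 + c)) = 12*c/(35 + c))
K(j) = 244 (K(j) = -3 + (879 - 1*632) = -3 + (879 - 632) = -3 + 247 = 244)
B = 304704/121 (B = (12*(-46)/(35 - 46))² = (12*(-46)/(-11))² = (12*(-46)*(-1/11))² = (552/11)² = 304704/121 ≈ 2518.2)
(K(-633) - 1378498)*((S - 1*(-161084)) + B) = (244 - 1378498)*((-357221/738640 - 1*(-161084)) + 304704/121) = -1378254*((-357221/738640 + 161084) + 304704/121) = -1378254*(118982728539/738640 + 304704/121) = -1378254*14621976715779/89375440 = -10076398948214634933/44687720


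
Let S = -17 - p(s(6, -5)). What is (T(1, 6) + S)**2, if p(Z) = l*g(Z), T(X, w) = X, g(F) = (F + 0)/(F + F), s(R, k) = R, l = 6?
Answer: 361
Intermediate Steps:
g(F) = 1/2 (g(F) = F/((2*F)) = F*(1/(2*F)) = 1/2)
p(Z) = 3 (p(Z) = 6*(1/2) = 3)
S = -20 (S = -17 - 1*3 = -17 - 3 = -20)
(T(1, 6) + S)**2 = (1 - 20)**2 = (-19)**2 = 361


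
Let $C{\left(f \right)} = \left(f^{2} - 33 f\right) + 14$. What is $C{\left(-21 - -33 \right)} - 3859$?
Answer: $-4097$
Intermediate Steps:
$C{\left(f \right)} = 14 + f^{2} - 33 f$
$C{\left(-21 - -33 \right)} - 3859 = \left(14 + \left(-21 - -33\right)^{2} - 33 \left(-21 - -33\right)\right) - 3859 = \left(14 + \left(-21 + 33\right)^{2} - 33 \left(-21 + 33\right)\right) - 3859 = \left(14 + 12^{2} - 396\right) - 3859 = \left(14 + 144 - 396\right) - 3859 = -238 - 3859 = -4097$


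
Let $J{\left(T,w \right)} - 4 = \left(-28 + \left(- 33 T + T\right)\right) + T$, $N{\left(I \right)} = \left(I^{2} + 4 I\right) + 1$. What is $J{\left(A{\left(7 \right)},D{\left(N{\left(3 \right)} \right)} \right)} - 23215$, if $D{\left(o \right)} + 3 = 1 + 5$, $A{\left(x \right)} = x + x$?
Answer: $-23673$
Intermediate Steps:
$A{\left(x \right)} = 2 x$
$N{\left(I \right)} = 1 + I^{2} + 4 I$
$D{\left(o \right)} = 3$ ($D{\left(o \right)} = -3 + \left(1 + 5\right) = -3 + 6 = 3$)
$J{\left(T,w \right)} = -24 - 31 T$ ($J{\left(T,w \right)} = 4 + \left(\left(-28 + \left(- 33 T + T\right)\right) + T\right) = 4 - \left(28 + 31 T\right) = -24 - 31 T$)
$J{\left(A{\left(7 \right)},D{\left(N{\left(3 \right)} \right)} \right)} - 23215 = \left(-24 - 31 \cdot 2 \cdot 7\right) - 23215 = \left(-24 - 434\right) - 23215 = -458 - 23215 = -23673$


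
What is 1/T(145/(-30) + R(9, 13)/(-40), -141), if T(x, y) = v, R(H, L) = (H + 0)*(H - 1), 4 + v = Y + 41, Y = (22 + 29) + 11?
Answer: 1/99 ≈ 0.010101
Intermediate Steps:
Y = 62 (Y = 51 + 11 = 62)
v = 99 (v = -4 + (62 + 41) = -4 + 103 = 99)
R(H, L) = H*(-1 + H)
T(x, y) = 99
1/T(145/(-30) + R(9, 13)/(-40), -141) = 1/99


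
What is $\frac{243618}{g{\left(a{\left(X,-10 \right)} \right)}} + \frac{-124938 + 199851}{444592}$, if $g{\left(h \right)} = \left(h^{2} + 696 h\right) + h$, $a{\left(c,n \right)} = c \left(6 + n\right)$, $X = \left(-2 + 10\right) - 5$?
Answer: $- \frac{8974569083}{304545520} \approx -29.469$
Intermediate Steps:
$X = 3$ ($X = 8 - 5 = 3$)
$g{\left(h \right)} = h^{2} + 697 h$
$\frac{243618}{g{\left(a{\left(X,-10 \right)} \right)}} + \frac{-124938 + 199851}{444592} = \frac{243618}{3 \left(6 - 10\right) \left(697 + 3 \left(6 - 10\right)\right)} + \frac{-124938 + 199851}{444592} = \frac{243618}{3 \left(-4\right) \left(697 + 3 \left(-4\right)\right)} + 74913 \cdot \frac{1}{444592} = \frac{243618}{\left(-12\right) \left(697 - 12\right)} + \frac{74913}{444592} = \frac{243618}{\left(-12\right) 685} + \frac{74913}{444592} = \frac{243618}{-8220} + \frac{74913}{444592} = 243618 \left(- \frac{1}{8220}\right) + \frac{74913}{444592} = - \frac{40603}{1370} + \frac{74913}{444592} = - \frac{8974569083}{304545520}$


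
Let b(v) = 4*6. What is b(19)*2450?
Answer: 58800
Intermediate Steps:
b(v) = 24
b(19)*2450 = 24*2450 = 58800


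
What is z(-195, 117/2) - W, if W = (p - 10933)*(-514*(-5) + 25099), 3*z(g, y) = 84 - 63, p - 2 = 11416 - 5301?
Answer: 133253911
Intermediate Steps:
p = 6117 (p = 2 + (11416 - 5301) = 2 + 6115 = 6117)
z(g, y) = 7 (z(g, y) = (84 - 63)/3 = (1/3)*21 = 7)
W = -133253904 (W = (6117 - 10933)*(-514*(-5) + 25099) = -4816*(2570 + 25099) = -4816*27669 = -133253904)
z(-195, 117/2) - W = 7 - 1*(-133253904) = 7 + 133253904 = 133253911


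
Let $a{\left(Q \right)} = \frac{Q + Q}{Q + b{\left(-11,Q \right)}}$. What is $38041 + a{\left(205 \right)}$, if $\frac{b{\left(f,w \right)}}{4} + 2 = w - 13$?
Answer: $\frac{7341995}{193} \approx 38041.0$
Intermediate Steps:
$b{\left(f,w \right)} = -60 + 4 w$ ($b{\left(f,w \right)} = -8 + 4 \left(w - 13\right) = -8 + 4 \left(-13 + w\right) = -8 + \left(-52 + 4 w\right) = -60 + 4 w$)
$a{\left(Q \right)} = \frac{2 Q}{-60 + 5 Q}$ ($a{\left(Q \right)} = \frac{Q + Q}{Q + \left(-60 + 4 Q\right)} = \frac{2 Q}{-60 + 5 Q}$)
$38041 + a{\left(205 \right)} = 38041 + \frac{2}{5} \cdot 205 \frac{1}{-12 + 205} = 38041 + \frac{2}{5} \cdot 205 \cdot \frac{1}{193} = 38041 + \frac{82}{193} = \frac{7341995}{193}$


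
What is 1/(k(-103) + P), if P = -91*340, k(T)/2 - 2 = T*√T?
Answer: I/(2*(-15468*I + 103*√103)) ≈ -3.2178e-5 + 2.1746e-6*I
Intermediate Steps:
k(T) = 4 + 2*T^(3/2) (k(T) = 4 + 2*(T*√T) = 4 + 2*T^(3/2))
P = -30940
1/(k(-103) + P) = 1/((4 + 2*(-103)^(3/2)) - 30940) = 1/((4 + 2*(-103*I*√103)) - 30940) = 1/((4 - 206*I*√103) - 30940) = 1/(-30936 - 206*I*√103)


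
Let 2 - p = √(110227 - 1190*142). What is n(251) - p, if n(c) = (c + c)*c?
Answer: 126000 + I*√58753 ≈ 1.26e+5 + 242.39*I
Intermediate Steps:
n(c) = 2*c² (n(c) = (2*c)*c = 2*c²)
p = 2 - I*√58753 (p = 2 - √(110227 - 1190*142) = 2 - √(110227 - 168980) = 2 - √(-58753) = 2 - I*√58753 ≈ 2.0 - 242.39*I)
n(251) - p = 2*251² - (2 - I*√58753) = 2*63001 + (-2 + I*√58753) = 126002 + (-2 + I*√58753) = 126000 + I*√58753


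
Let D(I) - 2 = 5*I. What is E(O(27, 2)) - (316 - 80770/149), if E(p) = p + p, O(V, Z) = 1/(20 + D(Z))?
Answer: 539125/2384 ≈ 226.14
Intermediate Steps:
D(I) = 2 + 5*I
O(V, Z) = 1/(22 + 5*Z) (O(V, Z) = 1/(20 + (2 + 5*Z)) = 1/(22 + 5*Z))
E(p) = 2*p
E(O(27, 2)) - (316 - 80770/149) = 2/(22 + 5*2) - (316 - 80770/149) = 2/(22 + 10) - (316 - 80770/149) = 2/32 - (316 - 394*205/149) = 2*(1/32) - (316 - 80770/149) = 1/16 - 1*(-33686/149) = 1/16 + 33686/149 = 539125/2384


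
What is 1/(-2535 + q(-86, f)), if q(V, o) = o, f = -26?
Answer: -1/2561 ≈ -0.00039047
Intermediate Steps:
1/(-2535 + q(-86, f)) = 1/(-2535 - 26) = 1/(-2561) = -1/2561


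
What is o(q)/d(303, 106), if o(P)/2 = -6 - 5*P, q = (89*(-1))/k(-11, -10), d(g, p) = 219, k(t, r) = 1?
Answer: 878/219 ≈ 4.0091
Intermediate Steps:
q = -89 (q = (89*(-1))/1 = -89*1 = -89)
o(P) = -12 - 10*P (o(P) = 2*(-6 - 5*P) = -12 - 10*P)
o(q)/d(303, 106) = (-12 - 10*(-89))/219 = (-12 + 890)*(1/219) = 878*(1/219) = 878/219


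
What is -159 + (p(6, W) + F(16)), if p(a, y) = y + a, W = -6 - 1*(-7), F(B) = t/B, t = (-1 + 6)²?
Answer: -2407/16 ≈ -150.44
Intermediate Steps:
t = 25 (t = 5² = 25)
F(B) = 25/B
W = 1 (W = -6 + 7 = 1)
p(a, y) = a + y
-159 + (p(6, W) + F(16)) = -159 + ((6 + 1) + 25/16) = -159 + (7 + 25*(1/16)) = -159 + (7 + 25/16) = -159 + 137/16 = -2407/16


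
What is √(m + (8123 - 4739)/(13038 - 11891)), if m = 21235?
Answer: √27940838563/1147 ≈ 145.73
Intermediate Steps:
√(m + (8123 - 4739)/(13038 - 11891)) = √(21235 + (8123 - 4739)/(13038 - 11891)) = √(21235 + 3384/1147) = √(24359929/1147) = √27940838563/1147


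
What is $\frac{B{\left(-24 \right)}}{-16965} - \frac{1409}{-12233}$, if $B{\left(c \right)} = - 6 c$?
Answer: $\frac{189249}{1773785} \approx 0.10669$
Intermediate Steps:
$\frac{B{\left(-24 \right)}}{-16965} - \frac{1409}{-12233} = \frac{\left(-6\right) \left(-24\right)}{-16965} - \frac{1409}{-12233} = 144 \left(- \frac{1}{16965}\right) - - \frac{1409}{12233} = - \frac{16}{1885} + \frac{1409}{12233} = \frac{189249}{1773785}$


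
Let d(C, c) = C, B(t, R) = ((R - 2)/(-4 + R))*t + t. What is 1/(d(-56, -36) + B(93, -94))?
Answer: 49/6277 ≈ 0.0078063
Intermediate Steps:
B(t, R) = t + t*(-2 + R)/(-4 + R) (B(t, R) = ((-2 + R)/(-4 + R))*t + t = t*(-2 + R)/(-4 + R) + t = t + t*(-2 + R)/(-4 + R))
1/(d(-56, -36) + B(93, -94)) = 1/(-56 + 2*93*(-3 - 94)/(-4 - 94)) = 1/(-56 + 2*93*(-97)/(-98)) = 1/(-56 + 2*93*(-1/98)*(-97)) = 1/(-56 + 9021/49) = 1/(6277/49) = 49/6277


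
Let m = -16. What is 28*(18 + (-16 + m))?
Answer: -392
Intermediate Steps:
28*(18 + (-16 + m)) = 28*(18 + (-16 - 16)) = 28*(18 - 32) = 28*(-14) = -392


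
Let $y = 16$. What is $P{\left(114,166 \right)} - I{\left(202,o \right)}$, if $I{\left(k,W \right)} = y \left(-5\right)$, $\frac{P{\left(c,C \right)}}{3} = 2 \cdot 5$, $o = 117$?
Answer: $110$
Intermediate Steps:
$P{\left(c,C \right)} = 30$ ($P{\left(c,C \right)} = 3 \cdot 2 \cdot 5 = 3 \cdot 10 = 30$)
$I{\left(k,W \right)} = -80$ ($I{\left(k,W \right)} = 16 \left(-5\right) = -80$)
$P{\left(114,166 \right)} - I{\left(202,o \right)} = 30 - -80 = 30 + 80 = 110$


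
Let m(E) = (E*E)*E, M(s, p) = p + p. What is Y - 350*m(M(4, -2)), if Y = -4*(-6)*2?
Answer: 22448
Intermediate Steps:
M(s, p) = 2*p
m(E) = E**3 (m(E) = E**2*E = E**3)
Y = 48 (Y = 24*2 = 48)
Y - 350*m(M(4, -2)) = 48 - 350*(2*(-2))**3 = 48 - 350*(-4)**3 = 48 - 350*(-64) = 48 + 22400 = 22448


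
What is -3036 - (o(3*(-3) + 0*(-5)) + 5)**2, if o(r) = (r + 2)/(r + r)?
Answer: -993073/324 ≈ -3065.0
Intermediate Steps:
o(r) = (2 + r)/(2*r) (o(r) = (2 + r)/((2*r)) = (2 + r)*(1/(2*r)) = (2 + r)/(2*r))
-3036 - (o(3*(-3) + 0*(-5)) + 5)**2 = -3036 - ((2 + (3*(-3) + 0*(-5)))/(2*(3*(-3) + 0*(-5))) + 5)**2 = -3036 - ((2 + (-9 + 0))/(2*(-9 + 0)) + 5)**2 = -3036 - ((1/2)*(2 - 9)/(-9) + 5)**2 = -3036 - ((1/2)*(-1/9)*(-7) + 5)**2 = -3036 - (7/18 + 5)**2 = -3036 - (97/18)**2 = -3036 - 1*9409/324 = -3036 - 9409/324 = -993073/324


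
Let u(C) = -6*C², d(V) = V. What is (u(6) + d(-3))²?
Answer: 47961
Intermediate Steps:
(u(6) + d(-3))² = (-6*6² - 3)² = (-6*36 - 3)² = (-216 - 3)² = (-219)² = 47961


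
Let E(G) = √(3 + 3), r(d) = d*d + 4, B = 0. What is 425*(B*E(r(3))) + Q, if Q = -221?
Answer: -221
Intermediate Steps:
r(d) = 4 + d² (r(d) = d² + 4 = 4 + d²)
E(G) = √6
425*(B*E(r(3))) + Q = 425*(0*√6) - 221 = 425*0 - 221 = 0 - 221 = -221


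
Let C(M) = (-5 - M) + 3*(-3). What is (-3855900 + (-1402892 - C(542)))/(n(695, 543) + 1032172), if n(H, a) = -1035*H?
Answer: -5258236/312847 ≈ -16.808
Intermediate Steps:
C(M) = -14 - M (C(M) = (-5 - M) - 9 = -14 - M)
(-3855900 + (-1402892 - C(542)))/(n(695, 543) + 1032172) = (-3855900 + (-1402892 - (-14 - 1*542)))/(-1035*695 + 1032172) = (-3855900 + (-1402892 - (-14 - 542)))/(-719325 + 1032172) = (-3855900 + (-1402892 - 1*(-556)))/312847 = (-3855900 + (-1402892 + 556))*(1/312847) = (-3855900 - 1402336)*(1/312847) = -5258236*1/312847 = -5258236/312847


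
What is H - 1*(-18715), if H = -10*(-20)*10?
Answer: 20715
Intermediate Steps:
H = 2000 (H = 200*10 = 2000)
H - 1*(-18715) = 2000 - 1*(-18715) = 2000 + 18715 = 20715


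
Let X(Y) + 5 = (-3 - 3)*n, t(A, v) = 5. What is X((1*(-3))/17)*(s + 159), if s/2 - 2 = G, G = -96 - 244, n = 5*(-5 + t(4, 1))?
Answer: 2585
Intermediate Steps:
n = 0 (n = 5*(-5 + 5) = 5*0 = 0)
X(Y) = -5 (X(Y) = -5 + (-3 - 3)*0 = -5 - 6*0 = -5 + 0 = -5)
G = -340
s = -676 (s = 4 + 2*(-340) = 4 - 680 = -676)
X((1*(-3))/17)*(s + 159) = -5*(-676 + 159) = -5*(-517) = 2585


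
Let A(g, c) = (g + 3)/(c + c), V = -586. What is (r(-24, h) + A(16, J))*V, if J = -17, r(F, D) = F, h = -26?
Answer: 244655/17 ≈ 14391.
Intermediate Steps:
A(g, c) = (3 + g)/(2*c) (A(g, c) = (3 + g)/((2*c)) = (3 + g)*(1/(2*c)) = (3 + g)/(2*c))
(r(-24, h) + A(16, J))*V = (-24 + (½)*(3 + 16)/(-17))*(-586) = (-24 + (½)*(-1/17)*19)*(-586) = (-24 - 19/34)*(-586) = -835/34*(-586) = 244655/17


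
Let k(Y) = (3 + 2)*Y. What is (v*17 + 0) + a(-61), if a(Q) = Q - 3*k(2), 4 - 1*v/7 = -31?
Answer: 4074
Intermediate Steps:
v = 245 (v = 28 - 7*(-31) = 28 + 217 = 245)
k(Y) = 5*Y
a(Q) = -30 + Q (a(Q) = Q - 15*2 = Q - 3*10 = Q - 30 = -30 + Q)
(v*17 + 0) + a(-61) = (245*17 + 0) + (-30 - 61) = (4165 + 0) - 91 = 4165 - 91 = 4074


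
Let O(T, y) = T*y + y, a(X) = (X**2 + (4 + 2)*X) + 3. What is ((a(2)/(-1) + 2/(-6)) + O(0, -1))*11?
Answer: -671/3 ≈ -223.67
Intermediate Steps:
a(X) = 3 + X**2 + 6*X (a(X) = (X**2 + 6*X) + 3 = 3 + X**2 + 6*X)
O(T, y) = y + T*y
((a(2)/(-1) + 2/(-6)) + O(0, -1))*11 = (((3 + 2**2 + 6*2)/(-1) + 2/(-6)) - (1 + 0))*11 = (((3 + 4 + 12)*(-1) + 2*(-1/6)) - 1*1)*11 = ((19*(-1) - 1/3) - 1)*11 = ((-19 - 1/3) - 1)*11 = (-58/3 - 1)*11 = -61/3*11 = -671/3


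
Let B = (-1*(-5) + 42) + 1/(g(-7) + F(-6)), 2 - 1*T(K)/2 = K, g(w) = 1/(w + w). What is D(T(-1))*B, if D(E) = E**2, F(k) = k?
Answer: 143316/85 ≈ 1686.1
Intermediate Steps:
g(w) = 1/(2*w)
T(K) = 4 - 2*K
B = 3981/85 (B = (-1*(-5) + 42) + 1/((1/2)/(-7) - 6) = (5 + 42) + 1/((1/2)*(-1/7) - 6) = 47 + 1/(-1/14 - 6) = 47 + 1/(-85/14) = 47 - 14/85 = 3981/85 ≈ 46.835)
D(T(-1))*B = (4 - 2*(-1))**2*(3981/85) = (4 + 2)**2*(3981/85) = 6**2*(3981/85) = 36*(3981/85) = 143316/85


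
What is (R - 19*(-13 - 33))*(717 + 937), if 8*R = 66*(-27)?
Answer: 2154335/2 ≈ 1.0772e+6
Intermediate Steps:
R = -891/4 (R = (66*(-27))/8 = (⅛)*(-1782) = -891/4 ≈ -222.75)
(R - 19*(-13 - 33))*(717 + 937) = (-891/4 - 19*(-13 - 33))*(717 + 937) = (-891/4 - 19*(-46))*1654 = (-891/4 + 874)*1654 = (2605/4)*1654 = 2154335/2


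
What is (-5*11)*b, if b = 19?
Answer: -1045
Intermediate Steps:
(-5*11)*b = -5*11*19 = -55*19 = -1045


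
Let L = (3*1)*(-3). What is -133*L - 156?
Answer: 1041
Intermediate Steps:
L = -9 (L = 3*(-3) = -9)
-133*L - 156 = -133*(-9) - 156 = 1197 - 156 = 1041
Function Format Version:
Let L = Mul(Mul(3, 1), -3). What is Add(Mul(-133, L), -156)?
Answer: 1041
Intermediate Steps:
L = -9 (L = Mul(3, -3) = -9)
Add(Mul(-133, L), -156) = Add(Mul(-133, -9), -156) = Add(1197, -156) = 1041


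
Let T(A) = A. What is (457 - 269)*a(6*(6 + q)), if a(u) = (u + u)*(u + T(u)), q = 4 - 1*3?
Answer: 1326528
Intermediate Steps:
q = 1 (q = 4 - 3 = 1)
a(u) = 4*u² (a(u) = (u + u)*(u + u) = (2*u)*(2*u) = 4*u²)
(457 - 269)*a(6*(6 + q)) = (457 - 269)*(4*(6*(6 + 1))²) = 188*(4*(6*7)²) = 188*(4*42²) = 188*(4*1764) = 188*7056 = 1326528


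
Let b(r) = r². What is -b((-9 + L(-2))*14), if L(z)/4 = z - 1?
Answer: -86436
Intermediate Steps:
L(z) = -4 + 4*z (L(z) = 4*(z - 1) = 4*(-1 + z) = -4 + 4*z)
-b((-9 + L(-2))*14) = -((-9 + (-4 + 4*(-2)))*14)² = -((-9 + (-4 - 8))*14)² = -((-9 - 12)*14)² = -(-21*14)² = -1*(-294)² = -1*86436 = -86436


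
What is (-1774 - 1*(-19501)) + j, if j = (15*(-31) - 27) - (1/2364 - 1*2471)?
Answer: 46584983/2364 ≈ 19706.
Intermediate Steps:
j = 4678355/2364 (j = (-465 - 27) - (1/2364 - 2471) = -492 - 1*(-5841443/2364) = -492 + 5841443/2364 = 4678355/2364 ≈ 1979.0)
(-1774 - 1*(-19501)) + j = (-1774 - 1*(-19501)) + 4678355/2364 = (-1774 + 19501) + 4678355/2364 = 17727 + 4678355/2364 = 46584983/2364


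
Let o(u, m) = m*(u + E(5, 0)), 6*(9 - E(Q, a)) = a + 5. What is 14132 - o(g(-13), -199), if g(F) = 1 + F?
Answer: 80215/6 ≈ 13369.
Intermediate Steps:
E(Q, a) = 49/6 - a/6 (E(Q, a) = 9 - (a + 5)/6 = 9 - (5 + a)/6 = 9 + (-⅚ - a/6) = 49/6 - a/6)
o(u, m) = m*(49/6 + u) (o(u, m) = m*(u + (49/6 - ⅙*0)) = m*(u + (49/6 + 0)) = m*(u + 49/6) = m*(49/6 + u))
14132 - o(g(-13), -199) = 14132 - (-199)*(49 + 6*(1 - 13))/6 = 14132 - (-199)*(49 + 6*(-12))/6 = 14132 - (-199)*(49 - 72)/6 = 14132 - (-199)*(-23)/6 = 14132 - 1*4577/6 = 14132 - 4577/6 = 80215/6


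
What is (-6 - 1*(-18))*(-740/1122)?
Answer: -1480/187 ≈ -7.9144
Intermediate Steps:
(-6 - 1*(-18))*(-740/1122) = (-6 + 18)*(-740*1/1122) = 12*(-370/561) = -1480/187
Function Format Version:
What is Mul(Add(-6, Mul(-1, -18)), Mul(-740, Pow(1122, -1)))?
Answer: Rational(-1480, 187) ≈ -7.9144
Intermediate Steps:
Mul(Add(-6, Mul(-1, -18)), Mul(-740, Pow(1122, -1))) = Mul(Add(-6, 18), Mul(-740, Rational(1, 1122))) = Mul(12, Rational(-370, 561)) = Rational(-1480, 187)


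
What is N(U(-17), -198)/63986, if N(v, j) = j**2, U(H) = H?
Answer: 19602/31993 ≈ 0.61270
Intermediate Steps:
N(U(-17), -198)/63986 = (-198)**2/63986 = 39204*(1/63986) = 19602/31993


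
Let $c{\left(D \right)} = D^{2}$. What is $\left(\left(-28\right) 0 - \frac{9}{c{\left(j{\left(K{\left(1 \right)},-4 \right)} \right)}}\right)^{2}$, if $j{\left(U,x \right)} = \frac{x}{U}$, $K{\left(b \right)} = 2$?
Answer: $\frac{81}{16} \approx 5.0625$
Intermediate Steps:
$\left(\left(-28\right) 0 - \frac{9}{c{\left(j{\left(K{\left(1 \right)},-4 \right)} \right)}}\right)^{2} = \left(\left(-28\right) 0 - \frac{9}{\left(- \frac{4}{2}\right)^{2}}\right)^{2} = \left(0 - \frac{9}{\left(\left(-4\right) \frac{1}{2}\right)^{2}}\right)^{2} = \left(0 - \frac{9}{\left(-2\right)^{2}}\right)^{2} = \left(0 - \frac{9}{4}\right)^{2} = \left(- \frac{9}{4}\right)^{2} = \frac{81}{16}$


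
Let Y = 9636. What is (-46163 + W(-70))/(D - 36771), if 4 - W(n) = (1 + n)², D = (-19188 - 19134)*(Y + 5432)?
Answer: 50920/577472667 ≈ 8.8177e-5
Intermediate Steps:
D = -577435896 (D = (-19188 - 19134)*(9636 + 5432) = -38322*15068 = -577435896)
W(n) = 4 - (1 + n)²
(-46163 + W(-70))/(D - 36771) = (-46163 + (4 - (1 - 70)²))/(-577435896 - 36771) = (-46163 + (4 - 1*(-69)²))/(-577472667) = (-46163 + (4 - 1*4761))*(-1/577472667) = (-46163 + (4 - 4761))*(-1/577472667) = (-46163 - 4757)*(-1/577472667) = -50920*(-1/577472667) = 50920/577472667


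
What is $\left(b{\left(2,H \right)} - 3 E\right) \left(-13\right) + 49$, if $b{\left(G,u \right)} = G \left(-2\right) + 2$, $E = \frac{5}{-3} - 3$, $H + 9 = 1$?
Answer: $-107$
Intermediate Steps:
$H = -8$ ($H = -9 + 1 = -8$)
$E = - \frac{14}{3}$ ($E = 5 \left(- \frac{1}{3}\right) - 3 = - \frac{5}{3} - 3 = - \frac{14}{3} \approx -4.6667$)
$b{\left(G,u \right)} = 2 - 2 G$ ($b{\left(G,u \right)} = - 2 G + 2 = 2 - 2 G$)
$\left(b{\left(2,H \right)} - 3 E\right) \left(-13\right) + 49 = \left(\left(2 - 4\right) - -14\right) \left(-13\right) + 49 = \left(\left(2 - 4\right) + 14\right) \left(-13\right) + 49 = \left(-2 + 14\right) \left(-13\right) + 49 = 12 \left(-13\right) + 49 = -156 + 49 = -107$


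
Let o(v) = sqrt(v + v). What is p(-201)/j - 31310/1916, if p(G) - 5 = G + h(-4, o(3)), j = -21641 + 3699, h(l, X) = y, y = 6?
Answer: -140349995/8594218 ≈ -16.331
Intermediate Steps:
o(v) = sqrt(2)*sqrt(v) (o(v) = sqrt(2*v) = sqrt(2)*sqrt(v))
h(l, X) = 6
j = -17942
p(G) = 11 + G (p(G) = 5 + (G + 6) = 5 + (6 + G) = 11 + G)
p(-201)/j - 31310/1916 = (11 - 201)/(-17942) - 31310/1916 = -190*(-1/17942) - 31310*1/1916 = 95/8971 - 15655/958 = -140349995/8594218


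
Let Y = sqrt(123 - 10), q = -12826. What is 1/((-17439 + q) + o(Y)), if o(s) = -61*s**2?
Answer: -1/37158 ≈ -2.6912e-5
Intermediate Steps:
Y = sqrt(113) ≈ 10.630
1/((-17439 + q) + o(Y)) = 1/((-17439 - 12826) - 61*(sqrt(113))**2) = 1/(-30265 - 61*113) = 1/(-30265 - 6893) = 1/(-37158) = -1/37158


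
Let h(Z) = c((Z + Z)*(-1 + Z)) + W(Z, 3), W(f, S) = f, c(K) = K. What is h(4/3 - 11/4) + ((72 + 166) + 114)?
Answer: 25735/72 ≈ 357.43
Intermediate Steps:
h(Z) = Z + 2*Z*(-1 + Z) (h(Z) = (Z + Z)*(-1 + Z) + Z = (2*Z)*(-1 + Z) + Z = 2*Z*(-1 + Z) + Z = Z + 2*Z*(-1 + Z))
h(4/3 - 11/4) + ((72 + 166) + 114) = (4/3 - 11/4)*(-1 + 2*(4/3 - 11/4)) + ((72 + 166) + 114) = (4*(⅓) - 11*¼)*(-1 + 2*(4*(⅓) - 11*¼)) + (238 + 114) = (4/3 - 11/4)*(-1 + 2*(4/3 - 11/4)) + 352 = -17*(-1 + 2*(-17/12))/12 + 352 = -17*(-1 - 17/6)/12 + 352 = -17/12*(-23/6) + 352 = 391/72 + 352 = 25735/72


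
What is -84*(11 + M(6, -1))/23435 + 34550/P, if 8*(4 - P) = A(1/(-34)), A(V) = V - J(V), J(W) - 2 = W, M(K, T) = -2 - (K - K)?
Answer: 3238704148/398395 ≈ 8129.4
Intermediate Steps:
M(K, T) = -2 (M(K, T) = -2 - 1*0 = -2 + 0 = -2)
J(W) = 2 + W
A(V) = -2 (A(V) = V - (2 + V) = V + (-2 - V) = -2)
P = 17/4 (P = 4 - ⅛*(-2) = 4 + ¼ = 17/4 ≈ 4.2500)
-84*(11 + M(6, -1))/23435 + 34550/P = -84*(11 - 2)/23435 + 34550/(17/4) = -84*9*(1/23435) + 34550*(4/17) = -756*1/23435 + 138200/17 = -756/23435 + 138200/17 = 3238704148/398395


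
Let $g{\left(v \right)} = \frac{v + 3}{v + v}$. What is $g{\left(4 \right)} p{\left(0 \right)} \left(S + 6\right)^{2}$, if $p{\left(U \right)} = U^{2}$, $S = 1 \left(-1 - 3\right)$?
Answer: $0$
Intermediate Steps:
$S = -4$ ($S = 1 \left(-4\right) = -4$)
$g{\left(v \right)} = \frac{3 + v}{2 v}$
$g{\left(4 \right)} p{\left(0 \right)} \left(S + 6\right)^{2} = \frac{3 + 4}{2 \cdot 4} \cdot 0^{2} \left(-4 + 6\right)^{2} = \frac{1}{2} \cdot \frac{1}{4} \cdot 7 \cdot 0 \cdot 2^{2} = \frac{7}{8} \cdot 0 \cdot 4 = 0 \cdot 4 = 0$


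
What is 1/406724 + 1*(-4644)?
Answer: -1888826255/406724 ≈ -4644.0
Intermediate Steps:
1/406724 + 1*(-4644) = 1/406724 - 4644 = -1888826255/406724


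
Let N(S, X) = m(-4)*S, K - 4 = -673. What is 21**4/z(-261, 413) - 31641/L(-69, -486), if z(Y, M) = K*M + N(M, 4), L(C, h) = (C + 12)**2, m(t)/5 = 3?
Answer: -145685177/13929546 ≈ -10.459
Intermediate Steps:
K = -669 (K = 4 - 673 = -669)
m(t) = 15 (m(t) = 5*3 = 15)
L(C, h) = (12 + C)**2
N(S, X) = 15*S
z(Y, M) = -654*M (z(Y, M) = -669*M + 15*M = -654*M)
21**4/z(-261, 413) - 31641/L(-69, -486) = 21**4/((-654*413)) - 31641/(12 - 69)**2 = 194481/(-270102) - 31641/((-57)**2) = 194481*(-1/270102) - 31641/3249 = -9261/12862 - 31641*1/3249 = -9261/12862 - 10547/1083 = -145685177/13929546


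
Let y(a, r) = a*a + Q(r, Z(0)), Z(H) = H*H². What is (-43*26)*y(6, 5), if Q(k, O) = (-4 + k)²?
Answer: -41366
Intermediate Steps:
Z(H) = H³
y(a, r) = a² + (-4 + r)² (y(a, r) = a*a + (-4 + r)² = a² + (-4 + r)²)
(-43*26)*y(6, 5) = (-43*26)*(6² + (-4 + 5)²) = -1118*(36 + 1²) = -1118*(36 + 1) = -1118*37 = -41366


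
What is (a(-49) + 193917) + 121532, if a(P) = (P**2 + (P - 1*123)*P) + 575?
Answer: 326853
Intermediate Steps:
a(P) = 575 + P**2 + P*(-123 + P) (a(P) = (P**2 + (P - 123)*P) + 575 = (P**2 + (-123 + P)*P) + 575 = (P**2 + P*(-123 + P)) + 575 = 575 + P**2 + P*(-123 + P))
(a(-49) + 193917) + 121532 = ((575 - 123*(-49) + 2*(-49)**2) + 193917) + 121532 = ((575 + 6027 + 2*2401) + 193917) + 121532 = ((575 + 6027 + 4802) + 193917) + 121532 = (11404 + 193917) + 121532 = 205321 + 121532 = 326853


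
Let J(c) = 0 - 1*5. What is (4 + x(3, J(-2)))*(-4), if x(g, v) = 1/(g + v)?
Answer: -14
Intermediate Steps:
J(c) = -5 (J(c) = 0 - 5 = -5)
(4 + x(3, J(-2)))*(-4) = (4 + 1/(3 - 5))*(-4) = (4 + 1/(-2))*(-4) = (4 - ½)*(-4) = (7/2)*(-4) = -14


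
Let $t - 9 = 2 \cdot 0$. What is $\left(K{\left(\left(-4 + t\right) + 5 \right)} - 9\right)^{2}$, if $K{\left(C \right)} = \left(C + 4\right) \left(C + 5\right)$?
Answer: $40401$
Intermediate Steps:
$t = 9$ ($t = 9 + 2 \cdot 0 = 9 + 0 = 9$)
$K{\left(C \right)} = \left(4 + C\right) \left(5 + C\right)$
$\left(K{\left(\left(-4 + t\right) + 5 \right)} - 9\right)^{2} = \left(\left(20 + \left(\left(-4 + 9\right) + 5\right)^{2} + 9 \left(\left(-4 + 9\right) + 5\right)\right) - 9\right)^{2} = \left(\left(20 + \left(5 + 5\right)^{2} + 9 \left(5 + 5\right)\right) - 9\right)^{2} = \left(\left(20 + 10^{2} + 9 \cdot 10\right) - 9\right)^{2} = \left(\left(20 + 100 + 90\right) - 9\right)^{2} = \left(210 - 9\right)^{2} = 201^{2} = 40401$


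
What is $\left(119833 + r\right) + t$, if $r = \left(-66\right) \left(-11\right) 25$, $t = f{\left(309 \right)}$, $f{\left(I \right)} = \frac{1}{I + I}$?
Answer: $\frac{85273495}{618} \approx 1.3798 \cdot 10^{5}$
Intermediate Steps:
$f{\left(I \right)} = \frac{1}{2 I}$
$t = \frac{1}{618}$ ($t = \frac{1}{2 \cdot 309} = \frac{1}{2} \cdot \frac{1}{309} = \frac{1}{618} \approx 0.0016181$)
$r = 18150$ ($r = 726 \cdot 25 = 18150$)
$\left(119833 + r\right) + t = \left(119833 + 18150\right) + \frac{1}{618} = 137983 + \frac{1}{618} = \frac{85273495}{618}$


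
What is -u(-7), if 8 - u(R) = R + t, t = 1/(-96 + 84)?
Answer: -181/12 ≈ -15.083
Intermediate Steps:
t = -1/12 (t = 1/(-12) = -1/12 ≈ -0.083333)
u(R) = 97/12 - R (u(R) = 8 - (R - 1/12) = 8 - (-1/12 + R) = 8 + (1/12 - R) = 97/12 - R)
-u(-7) = -(97/12 - 1*(-7)) = -(97/12 + 7) = -1*181/12 = -181/12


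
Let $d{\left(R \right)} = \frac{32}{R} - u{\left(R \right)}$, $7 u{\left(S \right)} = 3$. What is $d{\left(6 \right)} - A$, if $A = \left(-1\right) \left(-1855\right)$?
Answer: $- \frac{38852}{21} \approx -1850.1$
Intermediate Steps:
$u{\left(S \right)} = \frac{3}{7}$ ($u{\left(S \right)} = \frac{1}{7} \cdot 3 = \frac{3}{7}$)
$d{\left(R \right)} = - \frac{3}{7} + \frac{32}{R}$ ($d{\left(R \right)} = \frac{32}{R} - \frac{3}{7} = - \frac{3}{7} + \frac{32}{R}$)
$A = 1855$
$d{\left(6 \right)} - A = \left(- \frac{3}{7} + \frac{32}{6}\right) - 1855 = \left(- \frac{3}{7} + 32 \cdot \frac{1}{6}\right) - 1855 = \left(- \frac{3}{7} + \frac{16}{3}\right) - 1855 = \frac{103}{21} - 1855 = - \frac{38852}{21}$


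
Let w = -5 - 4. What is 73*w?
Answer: -657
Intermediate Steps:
w = -9
73*w = 73*(-9) = -657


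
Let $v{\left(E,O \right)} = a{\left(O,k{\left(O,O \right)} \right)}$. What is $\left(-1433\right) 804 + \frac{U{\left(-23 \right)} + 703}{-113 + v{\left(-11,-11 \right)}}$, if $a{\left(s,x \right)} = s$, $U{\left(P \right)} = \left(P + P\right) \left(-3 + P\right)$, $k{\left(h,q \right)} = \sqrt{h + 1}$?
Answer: $- \frac{142866267}{124} \approx -1.1521 \cdot 10^{6}$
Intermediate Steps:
$k{\left(h,q \right)} = \sqrt{1 + h}$
$U{\left(P \right)} = 2 P \left(-3 + P\right)$
$v{\left(E,O \right)} = O$
$\left(-1433\right) 804 + \frac{U{\left(-23 \right)} + 703}{-113 + v{\left(-11,-11 \right)}} = \left(-1433\right) 804 + \frac{2 \left(-23\right) \left(-3 - 23\right) + 703}{-113 - 11} = -1152132 + \frac{2 \left(-23\right) \left(-26\right) + 703}{-124} = -1152132 + \left(1196 + 703\right) \left(- \frac{1}{124}\right) = -1152132 + 1899 \left(- \frac{1}{124}\right) = -1152132 - \frac{1899}{124} = - \frac{142866267}{124}$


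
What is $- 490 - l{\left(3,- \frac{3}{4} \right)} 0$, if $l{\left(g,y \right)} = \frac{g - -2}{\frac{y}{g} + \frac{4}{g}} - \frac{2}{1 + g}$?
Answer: $0$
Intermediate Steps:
$l{\left(g,y \right)} = - \frac{2}{1 + g} + \frac{2 + g}{\frac{4}{g} + \frac{y}{g}}$ ($l{\left(g,y \right)} = \frac{g + 2}{\frac{4}{g} + \frac{y}{g}} - \frac{2}{1 + g} = \frac{2 + g}{\frac{4}{g} + \frac{y}{g}} - \frac{2}{1 + g} = - \frac{2}{1 + g} + \frac{2 + g}{\frac{4}{g} + \frac{y}{g}}$)
$- 490 - l{\left(3,- \frac{3}{4} \right)} 0 = - 490 - \frac{-8 + 3^{3} - 2 \left(- \frac{3}{4}\right) + 2 \cdot 3 + 3 \cdot 3^{2}}{4 - \frac{3}{4} + 4 \cdot 3 + 3 \left(- \frac{3}{4}\right)} 0 = - 490 - \frac{-8 + 27 - 2 \left(\left(-3\right) \frac{1}{4}\right) + 6 + 3 \cdot 9}{4 - \frac{3}{4} + 12 + 3 \left(\left(-3\right) \frac{1}{4}\right)} 0 = - 490 - \frac{-8 + 27 - - \frac{3}{2} + 6 + 27}{4 - \frac{3}{4} + 12 + 3 \left(- \frac{3}{4}\right)} 0 = - 490 - \frac{-8 + 27 + \frac{3}{2} + 6 + 27}{4 - \frac{3}{4} + 12 - \frac{9}{4}} \cdot 0 = - 490 - \frac{107}{13 \cdot 2} \cdot 0 = - 490 \left(-1\right) \frac{107}{26} \cdot 0 = - 490 \left(\left(- \frac{107}{26}\right) 0\right) = \left(-490\right) 0 = 0$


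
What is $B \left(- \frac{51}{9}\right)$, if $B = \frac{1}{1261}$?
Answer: $- \frac{17}{3783} \approx -0.0044938$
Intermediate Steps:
$B = \frac{1}{1261} \approx 0.00079302$
$B \left(- \frac{51}{9}\right) = \frac{\left(-51\right) \frac{1}{9}}{1261} = \frac{1}{1261} \left(- \frac{17}{3}\right) = - \frac{17}{3783}$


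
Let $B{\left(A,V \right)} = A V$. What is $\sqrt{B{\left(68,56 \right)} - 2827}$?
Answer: $3 \sqrt{109} \approx 31.321$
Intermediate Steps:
$\sqrt{B{\left(68,56 \right)} - 2827} = \sqrt{68 \cdot 56 - 2827} = \sqrt{3808 - 2827} = \sqrt{981} = 3 \sqrt{109}$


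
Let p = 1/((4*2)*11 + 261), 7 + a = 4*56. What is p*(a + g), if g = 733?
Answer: 950/349 ≈ 2.7221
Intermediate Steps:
a = 217 (a = -7 + 4*56 = -7 + 224 = 217)
p = 1/349 (p = 1/(8*11 + 261) = 1/(88 + 261) = 1/349 ≈ 0.0028653)
p*(a + g) = (217 + 733)/349 = (1/349)*950 = 950/349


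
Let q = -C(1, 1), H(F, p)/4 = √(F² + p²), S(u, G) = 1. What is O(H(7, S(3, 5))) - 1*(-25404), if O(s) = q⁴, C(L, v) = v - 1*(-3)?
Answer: 25660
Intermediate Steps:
C(L, v) = 3 + v (C(L, v) = v + 3 = 3 + v)
H(F, p) = 4*√(F² + p²)
q = -4 (q = -(3 + 1) = -1*4 = -4)
O(s) = 256 (O(s) = (-4)⁴ = 256)
O(H(7, S(3, 5))) - 1*(-25404) = 256 - 1*(-25404) = 256 + 25404 = 25660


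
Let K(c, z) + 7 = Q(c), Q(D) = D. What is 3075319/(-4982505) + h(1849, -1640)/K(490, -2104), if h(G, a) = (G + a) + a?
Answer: -2871781244/802183305 ≈ -3.5800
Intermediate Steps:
K(c, z) = -7 + c
h(G, a) = G + 2*a
3075319/(-4982505) + h(1849, -1640)/K(490, -2104) = 3075319/(-4982505) + (1849 + 2*(-1640))/(-7 + 490) = 3075319*(-1/4982505) + (1849 - 3280)/483 = -3075319/4982505 - 1431*1/483 = -3075319/4982505 - 477/161 = -2871781244/802183305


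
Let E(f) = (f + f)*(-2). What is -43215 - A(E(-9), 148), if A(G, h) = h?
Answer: -43363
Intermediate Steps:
E(f) = -4*f (E(f) = (2*f)*(-2) = -4*f)
-43215 - A(E(-9), 148) = -43215 - 1*148 = -43215 - 148 = -43363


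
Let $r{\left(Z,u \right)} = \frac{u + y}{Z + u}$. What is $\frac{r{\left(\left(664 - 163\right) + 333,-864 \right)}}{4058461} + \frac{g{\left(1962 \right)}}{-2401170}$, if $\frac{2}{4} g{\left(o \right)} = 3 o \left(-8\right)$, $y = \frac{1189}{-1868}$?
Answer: $\frac{64917895480777}{1654887487747560} \approx 0.039228$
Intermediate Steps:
$y = - \frac{1189}{1868}$ ($y = 1189 \left(- \frac{1}{1868}\right) = - \frac{1189}{1868} \approx -0.63651$)
$g{\left(o \right)} = - 48 o$ ($g{\left(o \right)} = 2 \cdot 3 o \left(-8\right) = 2 \left(- 24 o\right) = - 48 o$)
$r{\left(Z,u \right)} = \frac{- \frac{1189}{1868} + u}{Z + u}$ ($r{\left(Z,u \right)} = \frac{u - \frac{1189}{1868}}{Z + u} = \frac{- \frac{1189}{1868} + u}{Z + u}$)
$\frac{r{\left(\left(664 - 163\right) + 333,-864 \right)}}{4058461} + \frac{g{\left(1962 \right)}}{-2401170} = \frac{\frac{1}{\left(\left(664 - 163\right) + 333\right) - 864} \left(- \frac{1189}{1868} - 864\right)}{4058461} + \frac{\left(-48\right) 1962}{-2401170} = \frac{1}{\left(501 + 333\right) - 864} \left(- \frac{1615141}{1868}\right) \frac{1}{4058461} - - \frac{15696}{400195} = \frac{1}{834 - 864} \left(- \frac{1615141}{1868}\right) \frac{1}{4058461} + \frac{15696}{400195} = \frac{1}{-30} \left(- \frac{1615141}{1868}\right) \frac{1}{4058461} + \frac{15696}{400195} = \left(- \frac{1}{30}\right) \left(- \frac{1615141}{1868}\right) \frac{1}{4058461} + \frac{15696}{400195} = \frac{1615141}{56040} \cdot \frac{1}{4058461} + \frac{15696}{400195} = \frac{146831}{20676014040} + \frac{15696}{400195} = \frac{64917895480777}{1654887487747560}$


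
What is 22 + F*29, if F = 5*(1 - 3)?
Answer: -268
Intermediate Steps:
F = -10 (F = 5*(-2) = -10)
22 + F*29 = 22 - 10*29 = 22 - 290 = -268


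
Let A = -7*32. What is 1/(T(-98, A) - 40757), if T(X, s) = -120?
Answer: -1/40877 ≈ -2.4464e-5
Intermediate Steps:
A = -224
1/(T(-98, A) - 40757) = 1/(-120 - 40757) = 1/(-40877) = -1/40877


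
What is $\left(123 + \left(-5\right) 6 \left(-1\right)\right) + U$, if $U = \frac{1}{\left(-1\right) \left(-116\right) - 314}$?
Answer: $\frac{30293}{198} \approx 152.99$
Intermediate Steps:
$U = - \frac{1}{198}$ ($U = \frac{1}{116 - 314} = \frac{1}{-198} = - \frac{1}{198} \approx -0.0050505$)
$\left(123 + \left(-5\right) 6 \left(-1\right)\right) + U = \left(123 + \left(-5\right) 6 \left(-1\right)\right) - \frac{1}{198} = \left(123 - -30\right) - \frac{1}{198} = \left(123 + 30\right) - \frac{1}{198} = 153 - \frac{1}{198} = \frac{30293}{198}$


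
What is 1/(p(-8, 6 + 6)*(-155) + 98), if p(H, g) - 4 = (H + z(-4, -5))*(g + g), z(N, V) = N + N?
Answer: 1/58998 ≈ 1.6950e-5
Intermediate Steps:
z(N, V) = 2*N
p(H, g) = 4 + 2*g*(-8 + H) (p(H, g) = 4 + (H + 2*(-4))*(g + g) = 4 + (H - 8)*(2*g) = 4 + (-8 + H)*(2*g) = 4 + 2*g*(-8 + H))
1/(p(-8, 6 + 6)*(-155) + 98) = 1/((4 - 16*(6 + 6) + 2*(-8)*(6 + 6))*(-155) + 98) = 1/((4 - 16*12 + 2*(-8)*12)*(-155) + 98) = 1/((4 - 192 - 192)*(-155) + 98) = 1/(-380*(-155) + 98) = 1/(58900 + 98) = 1/58998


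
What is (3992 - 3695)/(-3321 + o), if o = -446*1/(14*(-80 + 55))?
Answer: -51975/580952 ≈ -0.089465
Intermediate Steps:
o = 223/175 (o = -446/((-25*14)) = -446/(-350) = -446*(-1/350) = 223/175 ≈ 1.2743)
(3992 - 3695)/(-3321 + o) = (3992 - 3695)/(-3321 + 223/175) = 297/(-580952/175) = 297*(-175/580952) = -51975/580952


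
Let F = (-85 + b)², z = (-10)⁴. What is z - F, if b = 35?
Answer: 7500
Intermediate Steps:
z = 10000
F = 2500 (F = (-85 + 35)² = (-50)² = 2500)
z - F = 10000 - 1*2500 = 10000 - 2500 = 7500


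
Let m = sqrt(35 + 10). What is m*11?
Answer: 33*sqrt(5) ≈ 73.790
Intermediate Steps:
m = 3*sqrt(5) (m = sqrt(45) = 3*sqrt(5) ≈ 6.7082)
m*11 = (3*sqrt(5))*11 = 33*sqrt(5)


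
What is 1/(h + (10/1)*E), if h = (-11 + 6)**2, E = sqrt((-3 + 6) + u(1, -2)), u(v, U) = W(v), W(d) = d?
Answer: 1/45 ≈ 0.022222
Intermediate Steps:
u(v, U) = v
E = 2 (E = sqrt((-3 + 6) + 1) = sqrt(3 + 1) = sqrt(4) = 2)
h = 25 (h = (-5)**2 = 25)
1/(h + (10/1)*E) = 1/(25 + (10/1)*2) = 1/(25 + (10*1)*2) = 1/(25 + 10*2) = 1/(25 + 20) = 1/45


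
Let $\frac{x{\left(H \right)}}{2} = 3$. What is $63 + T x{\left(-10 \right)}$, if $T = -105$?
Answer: $-567$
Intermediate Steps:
$x{\left(H \right)} = 6$ ($x{\left(H \right)} = 2 \cdot 3 = 6$)
$63 + T x{\left(-10 \right)} = 63 - 630 = -567$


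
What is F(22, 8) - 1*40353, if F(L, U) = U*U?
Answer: -40289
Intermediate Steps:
F(L, U) = U²
F(22, 8) - 1*40353 = 8² - 1*40353 = 64 - 40353 = -40289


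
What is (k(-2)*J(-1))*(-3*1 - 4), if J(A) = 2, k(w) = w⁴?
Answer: -224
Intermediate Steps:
(k(-2)*J(-1))*(-3*1 - 4) = ((-2)⁴*2)*(-3*1 - 4) = (16*2)*(-3 - 4) = 32*(-7) = -224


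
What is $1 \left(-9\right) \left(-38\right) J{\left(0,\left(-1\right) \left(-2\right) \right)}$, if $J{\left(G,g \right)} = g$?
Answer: $684$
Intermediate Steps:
$1 \left(-9\right) \left(-38\right) J{\left(0,\left(-1\right) \left(-2\right) \right)} = 1 \left(-9\right) \left(-38\right) \left(\left(-1\right) \left(-2\right)\right) = \left(-9\right) \left(-38\right) 2 = 342 \cdot 2 = 684$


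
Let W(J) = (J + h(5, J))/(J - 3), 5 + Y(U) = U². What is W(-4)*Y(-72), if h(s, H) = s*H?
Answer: 124296/7 ≈ 17757.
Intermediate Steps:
Y(U) = -5 + U²
h(s, H) = H*s
W(J) = 6*J/(-3 + J) (W(J) = (J + J*5)/(J - 3) = (J + 5*J)/(-3 + J) = (6*J)/(-3 + J) = 6*J/(-3 + J))
W(-4)*Y(-72) = (6*(-4)/(-3 - 4))*(-5 + (-72)²) = (6*(-4)/(-7))*(-5 + 5184) = (6*(-4)*(-⅐))*5179 = (24/7)*5179 = 124296/7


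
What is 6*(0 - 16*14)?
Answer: -1344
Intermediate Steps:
6*(0 - 16*14) = 6*(0 - 224) = 6*(-224) = -1344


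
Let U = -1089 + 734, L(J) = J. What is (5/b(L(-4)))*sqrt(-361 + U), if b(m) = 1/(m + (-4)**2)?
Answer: 120*I*sqrt(179) ≈ 1605.5*I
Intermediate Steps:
U = -355
b(m) = 1/(16 + m) (b(m) = 1/(m + 16) = 1/(16 + m))
(5/b(L(-4)))*sqrt(-361 + U) = (5/(1/(16 - 4)))*sqrt(-361 - 355) = (5/(1/12))*sqrt(-716) = (5/(1/12))*(2*I*sqrt(179)) = (5*12)*(2*I*sqrt(179)) = 60*(2*I*sqrt(179)) = 120*I*sqrt(179)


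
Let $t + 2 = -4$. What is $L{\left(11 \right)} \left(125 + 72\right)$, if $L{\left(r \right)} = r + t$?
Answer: $985$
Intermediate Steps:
$t = -6$ ($t = -2 - 4 = -6$)
$L{\left(r \right)} = -6 + r$ ($L{\left(r \right)} = r - 6 = -6 + r$)
$L{\left(11 \right)} \left(125 + 72\right) = \left(-6 + 11\right) \left(125 + 72\right) = 5 \cdot 197 = 985$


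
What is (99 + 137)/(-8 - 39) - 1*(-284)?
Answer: 13112/47 ≈ 278.98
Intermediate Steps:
(99 + 137)/(-8 - 39) - 1*(-284) = 236/(-47) + 284 = 236*(-1/47) + 284 = -236/47 + 284 = 13112/47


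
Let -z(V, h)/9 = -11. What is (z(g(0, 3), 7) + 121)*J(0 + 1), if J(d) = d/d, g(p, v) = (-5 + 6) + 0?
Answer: 220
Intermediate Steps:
g(p, v) = 1 (g(p, v) = 1 + 0 = 1)
z(V, h) = 99 (z(V, h) = -9*(-11) = 99)
J(d) = 1
(z(g(0, 3), 7) + 121)*J(0 + 1) = (99 + 121)*1 = 220*1 = 220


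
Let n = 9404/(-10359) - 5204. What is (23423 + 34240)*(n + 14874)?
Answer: 641738741282/1151 ≈ 5.5755e+8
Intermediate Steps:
n = -53917640/10359 (n = 9404*(-1/10359) - 5204 = -9404/10359 - 5204 = -53917640/10359 ≈ -5204.9)
(23423 + 34240)*(n + 14874) = (23423 + 34240)*(-53917640/10359 + 14874) = 57663*(100162126/10359) = 641738741282/1151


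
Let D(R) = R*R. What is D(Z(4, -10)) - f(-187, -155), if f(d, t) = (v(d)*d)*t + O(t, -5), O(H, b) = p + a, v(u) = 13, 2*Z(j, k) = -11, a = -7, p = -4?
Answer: -1507055/4 ≈ -3.7676e+5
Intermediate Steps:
Z(j, k) = -11/2 (Z(j, k) = (½)*(-11) = -11/2)
O(H, b) = -11 (O(H, b) = -4 - 7 = -11)
f(d, t) = -11 + 13*d*t (f(d, t) = (13*d)*t - 11 = 13*d*t - 11 = -11 + 13*d*t)
D(R) = R²
D(Z(4, -10)) - f(-187, -155) = (-11/2)² - (-11 + 13*(-187)*(-155)) = 121/4 - (-11 + 376805) = 121/4 - 1*376794 = 121/4 - 376794 = -1507055/4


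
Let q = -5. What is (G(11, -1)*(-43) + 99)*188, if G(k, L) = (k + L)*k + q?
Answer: -830208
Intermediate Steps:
G(k, L) = -5 + k*(L + k) (G(k, L) = (k + L)*k - 5 = (L + k)*k - 5 = k*(L + k) - 5 = -5 + k*(L + k))
(G(11, -1)*(-43) + 99)*188 = ((-5 + 11² - 1*11)*(-43) + 99)*188 = ((-5 + 121 - 11)*(-43) + 99)*188 = (105*(-43) + 99)*188 = (-4515 + 99)*188 = -4416*188 = -830208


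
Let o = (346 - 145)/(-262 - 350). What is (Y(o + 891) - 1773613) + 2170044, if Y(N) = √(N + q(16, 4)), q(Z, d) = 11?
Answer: 396431 + √9380991/102 ≈ 3.9646e+5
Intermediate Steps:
o = -67/204 (o = 201/(-612) = 201*(-1/612) = -67/204 ≈ -0.32843)
Y(N) = √(11 + N) (Y(N) = √(N + 11) = √(11 + N))
(Y(o + 891) - 1773613) + 2170044 = (√(11 + (-67/204 + 891)) - 1773613) + 2170044 = (√(11 + 181697/204) - 1773613) + 2170044 = (√(183941/204) - 1773613) + 2170044 = (√9380991/102 - 1773613) + 2170044 = (-1773613 + √9380991/102) + 2170044 = 396431 + √9380991/102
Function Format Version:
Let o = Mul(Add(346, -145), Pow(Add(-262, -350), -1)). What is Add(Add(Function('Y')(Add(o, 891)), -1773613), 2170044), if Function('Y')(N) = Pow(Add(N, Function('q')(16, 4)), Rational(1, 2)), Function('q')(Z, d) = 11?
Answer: Add(396431, Mul(Rational(1, 102), Pow(9380991, Rational(1, 2)))) ≈ 3.9646e+5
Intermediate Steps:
o = Rational(-67, 204) (o = Mul(201, Pow(-612, -1)) = Mul(201, Rational(-1, 612)) = Rational(-67, 204) ≈ -0.32843)
Function('Y')(N) = Pow(Add(11, N), Rational(1, 2)) (Function('Y')(N) = Pow(Add(N, 11), Rational(1, 2)) = Pow(Add(11, N), Rational(1, 2)))
Add(Add(Function('Y')(Add(o, 891)), -1773613), 2170044) = Add(Add(Pow(Add(11, Add(Rational(-67, 204), 891)), Rational(1, 2)), -1773613), 2170044) = Add(Add(Pow(Add(11, Rational(181697, 204)), Rational(1, 2)), -1773613), 2170044) = Add(Add(Pow(Rational(183941, 204), Rational(1, 2)), -1773613), 2170044) = Add(Add(Mul(Rational(1, 102), Pow(9380991, Rational(1, 2))), -1773613), 2170044) = Add(Add(-1773613, Mul(Rational(1, 102), Pow(9380991, Rational(1, 2)))), 2170044) = Add(396431, Mul(Rational(1, 102), Pow(9380991, Rational(1, 2))))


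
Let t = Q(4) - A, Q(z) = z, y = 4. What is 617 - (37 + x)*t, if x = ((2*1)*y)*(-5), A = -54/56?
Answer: 17693/28 ≈ 631.89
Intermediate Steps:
A = -27/28 (A = -54*1/56 = -27/28 ≈ -0.96429)
t = 139/28 (t = 4 - 1*(-27/28) = 4 + 27/28 = 139/28 ≈ 4.9643)
x = -40 (x = ((2*1)*4)*(-5) = (2*4)*(-5) = 8*(-5) = -40)
617 - (37 + x)*t = 617 - (37 - 40)*139/28 = 617 - (-3)*139/28 = 617 - 1*(-417/28) = 617 + 417/28 = 17693/28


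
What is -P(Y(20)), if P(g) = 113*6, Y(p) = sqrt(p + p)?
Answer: -678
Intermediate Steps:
Y(p) = sqrt(2)*sqrt(p) (Y(p) = sqrt(2*p) = sqrt(2)*sqrt(p))
P(g) = 678
-P(Y(20)) = -1*678 = -678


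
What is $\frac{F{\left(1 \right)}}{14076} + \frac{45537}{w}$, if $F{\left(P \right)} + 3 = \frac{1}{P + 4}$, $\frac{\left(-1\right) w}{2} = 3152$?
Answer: $- \frac{801245579}{110918880} \approx -7.2237$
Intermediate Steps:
$w = -6304$ ($w = \left(-2\right) 3152 = -6304$)
$F{\left(P \right)} = -3 + \frac{1}{4 + P}$ ($F{\left(P \right)} = -3 + \frac{1}{P + 4} = -3 + \frac{1}{4 + P}$)
$\frac{F{\left(1 \right)}}{14076} + \frac{45537}{w} = \frac{\frac{1}{4 + 1} \left(-11 - 3\right)}{14076} + \frac{45537}{-6304} = \frac{-11 - 3}{5} \cdot \frac{1}{14076} + 45537 \left(- \frac{1}{6304}\right) = \frac{1}{5} \left(-14\right) \frac{1}{14076} - \frac{45537}{6304} = \left(- \frac{14}{5}\right) \frac{1}{14076} - \frac{45537}{6304} = - \frac{7}{35190} - \frac{45537}{6304} = - \frac{801245579}{110918880}$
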